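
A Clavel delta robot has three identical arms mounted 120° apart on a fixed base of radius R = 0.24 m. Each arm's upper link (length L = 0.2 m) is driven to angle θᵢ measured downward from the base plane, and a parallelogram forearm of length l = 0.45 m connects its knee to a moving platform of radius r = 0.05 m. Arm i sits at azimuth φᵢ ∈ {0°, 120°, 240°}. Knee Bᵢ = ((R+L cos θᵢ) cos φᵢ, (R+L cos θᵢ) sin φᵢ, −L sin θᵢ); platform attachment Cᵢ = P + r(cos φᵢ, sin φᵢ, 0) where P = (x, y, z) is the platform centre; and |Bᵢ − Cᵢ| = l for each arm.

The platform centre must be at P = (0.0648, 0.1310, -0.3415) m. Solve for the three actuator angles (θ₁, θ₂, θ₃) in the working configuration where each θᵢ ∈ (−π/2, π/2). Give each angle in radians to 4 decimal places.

φ1=0.0° → target in arm frame (0.0648, 0.1310)
  A=0.1252, B=-0.3415, C=(l²−L²−A²−y'²−z²)/(2L)=0.0326
  γ=atan2(-0.3415,0.1252)=-1.2194;  ψ=arccos(0.0896)=1.4810;  θ1=γ+ψ≈0.2616
φ2=120.0° → target in arm frame (0.0810, -0.1216)
  e−x'=0.1090;  (l²−L²−(e−x')²−y'²−z²)/2L = 0.0480
  θ2 = atan2(B,A) + arccos(C/0.3585) = 0.1744
φ3=240.0° → target in arm frame (-0.1458, -0.0094)
  A=0.3358, B=-0.3415, C=(l²−L²−A²−y'²−z²)/(2L)=-0.1675
  √(A²+B²)=0.4790;  θ3 = -0.7937+1.9281 ≈ 1.1343

θ₁ = 0.2616, θ₂ = 0.1744, θ₃ = 1.1343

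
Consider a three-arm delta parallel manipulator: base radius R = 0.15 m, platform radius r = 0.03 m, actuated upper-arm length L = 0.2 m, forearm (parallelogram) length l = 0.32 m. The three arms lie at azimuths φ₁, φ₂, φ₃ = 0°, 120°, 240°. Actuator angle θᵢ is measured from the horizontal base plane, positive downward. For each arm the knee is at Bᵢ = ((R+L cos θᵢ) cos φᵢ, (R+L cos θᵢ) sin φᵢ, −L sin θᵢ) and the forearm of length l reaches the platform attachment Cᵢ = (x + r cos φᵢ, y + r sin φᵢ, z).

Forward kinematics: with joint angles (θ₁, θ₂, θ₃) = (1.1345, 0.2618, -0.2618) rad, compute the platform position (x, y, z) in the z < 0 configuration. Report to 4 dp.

(-0.1129, -0.0292, -0.1530)

S1 = (0.2045·cos0.0°, 0.2045·sin0.0°, -0.1813) = (0.2045, 0.0000, -0.1813)
φ2=120.0°: virtual centre (-0.1566, 0.2712, -0.0518), radius l
S3 = (0.3132·cos240.0°, 0.3132·sin240.0°, 0.0518) = (-0.1566, -0.2712, 0.0518)
eliminate P² terms by subtracting sphere 1 from 2 and 3
plane₁₂: -0.7222x+0.5425y+0.2590z = 0.0261
det = 0.7835;  x = -0.0361+0.5020z,  y = 0.0000+0.1909z
into |P−S₁|² = l²: 1.2884z² + 0.1210z + -0.0116 = 0;  Δ = 0.0746;  z = -0.1530 or 0.0591 → z<0 root = -0.1530
x = -0.1129, y = -0.0292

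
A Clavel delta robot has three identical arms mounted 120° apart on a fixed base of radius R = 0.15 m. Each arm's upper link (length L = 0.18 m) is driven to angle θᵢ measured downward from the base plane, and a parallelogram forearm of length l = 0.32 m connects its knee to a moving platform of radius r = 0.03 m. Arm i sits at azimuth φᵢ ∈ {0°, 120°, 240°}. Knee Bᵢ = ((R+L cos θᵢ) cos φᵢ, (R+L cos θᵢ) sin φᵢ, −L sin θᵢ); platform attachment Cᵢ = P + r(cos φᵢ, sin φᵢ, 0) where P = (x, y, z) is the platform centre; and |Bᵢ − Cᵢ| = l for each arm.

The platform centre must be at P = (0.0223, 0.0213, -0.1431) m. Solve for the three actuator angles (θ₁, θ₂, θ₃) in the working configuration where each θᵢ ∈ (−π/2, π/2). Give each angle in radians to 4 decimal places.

rotate P by −φ1: (0.0223, 0.0213, -0.1431)
  A cos θ + B sin θ = C:  0.0977·cos θ + -0.1431·sin θ = 0.1098
  θ1 = atan2(B,A) + arccos(C/0.1733) = -0.0872
arm 2 (φ=120.0°): x'=0.0073, y'=-0.0300
  A cos θ + B sin θ = C:  0.1127·cos θ + -0.1431·sin θ = 0.0998
  θ2 = atan2(B,A) + arccos(C/0.1822) = 0.0874
φ3=240.0° → target in arm frame (-0.0296, 0.0087)
  A cos θ + B sin θ = C:  0.1496·cos θ + -0.1431·sin θ = 0.0752
  √(A²+B²)=0.2070;  θ3 = -0.7632+1.1991 ≈ 0.4359

θ₁ = -0.0872, θ₂ = 0.0874, θ₃ = 0.4359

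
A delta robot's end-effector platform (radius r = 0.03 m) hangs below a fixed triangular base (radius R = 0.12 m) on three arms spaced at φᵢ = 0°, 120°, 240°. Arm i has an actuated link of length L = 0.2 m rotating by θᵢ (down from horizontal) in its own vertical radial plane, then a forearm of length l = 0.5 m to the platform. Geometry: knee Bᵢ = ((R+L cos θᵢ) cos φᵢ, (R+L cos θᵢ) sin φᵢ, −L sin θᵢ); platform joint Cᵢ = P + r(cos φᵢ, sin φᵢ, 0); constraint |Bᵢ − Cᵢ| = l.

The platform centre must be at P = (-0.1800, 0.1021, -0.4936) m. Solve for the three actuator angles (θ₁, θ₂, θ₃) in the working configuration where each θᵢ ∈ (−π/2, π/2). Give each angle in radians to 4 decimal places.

arm 1 (φ=0.0°): x'=-0.1800, y'=0.1021
  A cos θ + B sin θ = C:  0.2700·cos θ + -0.4936·sin θ = -0.2924
  γ=atan2(-0.4936,0.2700)=-1.0703;  ψ=arccos(-0.5197)=2.1173;  θ1=γ+ψ≈1.0471
φ2=120.0° → target in arm frame (0.1784, 0.1048)
  A=-0.0884, B=-0.4936, C=(l²−L²−A²−y'²−z²)/(2L)=-0.1311
  γ=atan2(-0.4936,-0.0884)=-1.7481;  ψ=arccos(-0.2615)=1.8354;  θ2=γ+ψ≈0.0873
rotate P by −φ3: (0.0016, -0.2069, -0.4936)
  A=0.0884, B=-0.4936, C=(l²−L²−A²−y'²−z²)/(2L)=-0.2107
  θ3 = atan2(B,A) + arccos(C/0.5015) = 0.6109

θ₁ = 1.0471, θ₂ = 0.0873, θ₃ = 0.6109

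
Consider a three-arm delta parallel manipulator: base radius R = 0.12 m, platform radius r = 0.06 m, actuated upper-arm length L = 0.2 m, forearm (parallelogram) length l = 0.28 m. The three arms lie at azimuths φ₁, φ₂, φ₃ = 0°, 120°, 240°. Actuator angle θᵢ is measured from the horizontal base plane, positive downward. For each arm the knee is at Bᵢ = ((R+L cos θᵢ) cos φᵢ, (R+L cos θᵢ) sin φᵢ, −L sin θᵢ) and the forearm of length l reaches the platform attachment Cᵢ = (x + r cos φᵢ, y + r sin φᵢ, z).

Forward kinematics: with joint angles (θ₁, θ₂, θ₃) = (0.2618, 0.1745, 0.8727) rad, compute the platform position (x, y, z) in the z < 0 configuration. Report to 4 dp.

(0.0356, 0.0782, -0.2097)

centre 1 = (0.2532·cos0.0°, 0.2532·sin0.0°, -0.0518) = (0.2532, 0.0000, -0.0518)
centre 2 = (0.2570·cos120.0°, 0.2570·sin120.0°, -0.0347) = (-0.1285, 0.2225, -0.0347)
φ3=240.0°: virtual centre (-0.0943, -0.1633, -0.1532), radius l
eliminate P² terms by subtracting sphere 1 from 2 and 3
plane₁₂: -0.7633x+0.4451y+0.0341z = 0.0005
det = 0.5586;  x = 0.0059+-0.1417z,  y = 0.0112+-0.3197z
into |P−centre ₁|² = l²: 1.1223z² + 0.1665z + -0.0145 = 0;  Δ = 0.0926;  z = -0.2097 or 0.0614 → z<0 root = -0.2097
x = 0.0356, y = 0.0782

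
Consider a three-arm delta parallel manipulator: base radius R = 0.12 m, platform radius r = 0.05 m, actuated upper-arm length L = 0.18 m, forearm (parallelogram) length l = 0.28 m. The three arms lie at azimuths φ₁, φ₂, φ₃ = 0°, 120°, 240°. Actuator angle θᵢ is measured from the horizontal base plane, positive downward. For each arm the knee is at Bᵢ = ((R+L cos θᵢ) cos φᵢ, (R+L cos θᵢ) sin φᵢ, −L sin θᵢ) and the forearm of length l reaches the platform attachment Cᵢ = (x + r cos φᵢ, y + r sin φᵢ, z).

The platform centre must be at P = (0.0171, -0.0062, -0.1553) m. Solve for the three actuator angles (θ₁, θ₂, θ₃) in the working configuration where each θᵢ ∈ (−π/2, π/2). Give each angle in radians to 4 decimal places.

θ₁ = 0.0000, θ₂ = 0.2619, θ₃ = 0.1750

rotate P by −φ1: (0.0171, -0.0062, -0.1553)
  A=0.0529, B=-0.1553, C=(l²−L²−A²−y'²−z²)/(2L)=0.0529
  θ1 = atan2(B,A) + arccos(C/0.1641) = 0.0000
φ2=120.0° → target in arm frame (-0.0139, -0.0117)
  e−x'=0.0839;  (l²−L²−(e−x')²−y'²−z²)/2L = 0.0408
  √(A²+B²)=0.1765;  θ2 = -1.0754+1.3373 ≈ 0.2619
arm 3 (φ=240.0°): x'=-0.0032, y'=0.0179
  A=0.0732, B=-0.1553, C=(l²−L²−A²−y'²−z²)/(2L)=0.0450
  √(A²+B²)=0.1717;  θ3 = -1.1304+1.3055 ≈ 0.1750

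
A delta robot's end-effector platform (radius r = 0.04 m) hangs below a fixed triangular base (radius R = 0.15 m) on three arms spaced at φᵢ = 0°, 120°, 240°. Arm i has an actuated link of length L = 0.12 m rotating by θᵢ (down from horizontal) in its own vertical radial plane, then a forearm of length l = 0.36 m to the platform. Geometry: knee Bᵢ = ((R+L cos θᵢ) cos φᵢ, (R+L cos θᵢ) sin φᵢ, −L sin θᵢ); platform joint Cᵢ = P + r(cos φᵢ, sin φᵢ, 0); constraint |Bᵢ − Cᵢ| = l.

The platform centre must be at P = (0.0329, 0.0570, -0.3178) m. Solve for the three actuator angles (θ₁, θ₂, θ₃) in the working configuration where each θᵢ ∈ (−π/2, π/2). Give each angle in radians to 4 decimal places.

θ₁ = 0.1741, θ₂ = 0.1741, θ₃ = 0.6982

arm 1 (φ=0.0°): x'=0.0329, y'=0.0570
  e−x'=0.0771;  (l²−L²−(e−x')²−y'²−z²)/2L = 0.0209
  θ1 = atan2(B,A) + arccos(C/0.3270) = 0.1741
φ2=120.0° → target in arm frame (0.0329, -0.0570)
  e−x'=0.0771;  (l²−L²−(e−x')²−y'²−z²)/2L = 0.0209
  √(A²+B²)=0.3270;  θ2 = -1.3328+1.5069 ≈ 0.1741
rotate P by −φ3: (-0.0658, 0.0000, -0.3178)
  A=0.1758, B=-0.3178, C=(l²−L²−A²−y'²−z²)/(2L)=-0.0696
  √(A²+B²)=0.3632;  θ3 = -1.0655+1.7637 ≈ 0.6982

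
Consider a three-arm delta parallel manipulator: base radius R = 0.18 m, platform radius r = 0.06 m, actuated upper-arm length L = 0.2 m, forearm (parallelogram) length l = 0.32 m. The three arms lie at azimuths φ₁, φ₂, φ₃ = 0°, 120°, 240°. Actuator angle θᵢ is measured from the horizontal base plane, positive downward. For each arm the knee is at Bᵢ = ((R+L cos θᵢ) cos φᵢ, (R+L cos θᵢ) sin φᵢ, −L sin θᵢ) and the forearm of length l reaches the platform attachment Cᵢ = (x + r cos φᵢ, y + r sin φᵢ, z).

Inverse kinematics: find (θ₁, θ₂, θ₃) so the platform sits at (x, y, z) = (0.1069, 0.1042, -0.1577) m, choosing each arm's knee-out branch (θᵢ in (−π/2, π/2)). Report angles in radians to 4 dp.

rotate P by −φ1: (0.1069, 0.1042, -0.1577)
  A=0.0131, B=-0.1577, C=(l²−L²−A²−y'²−z²)/(2L)=0.0663
  √(A²+B²)=0.1582;  θ1 = -1.4879+1.1388 ≈ -0.3491
rotate P by −φ2: (0.0368, -0.1447, -0.1577)
  A=0.0832, B=-0.1577, C=(l²−L²−A²−y'²−z²)/(2L)=0.0242
  θ2 = atan2(B,A) + arccos(C/0.1783) = 0.3494
arm 3 (φ=240.0°): x'=-0.1437, y'=0.0405
  A=0.2637, B=-0.1577, C=(l²−L²−A²−y'²−z²)/(2L)=-0.0841
  √(A²+B²)=0.3072;  θ3 = -0.5390+1.8481 ≈ 1.3091

θ₁ = -0.3491, θ₂ = 0.3494, θ₃ = 1.3091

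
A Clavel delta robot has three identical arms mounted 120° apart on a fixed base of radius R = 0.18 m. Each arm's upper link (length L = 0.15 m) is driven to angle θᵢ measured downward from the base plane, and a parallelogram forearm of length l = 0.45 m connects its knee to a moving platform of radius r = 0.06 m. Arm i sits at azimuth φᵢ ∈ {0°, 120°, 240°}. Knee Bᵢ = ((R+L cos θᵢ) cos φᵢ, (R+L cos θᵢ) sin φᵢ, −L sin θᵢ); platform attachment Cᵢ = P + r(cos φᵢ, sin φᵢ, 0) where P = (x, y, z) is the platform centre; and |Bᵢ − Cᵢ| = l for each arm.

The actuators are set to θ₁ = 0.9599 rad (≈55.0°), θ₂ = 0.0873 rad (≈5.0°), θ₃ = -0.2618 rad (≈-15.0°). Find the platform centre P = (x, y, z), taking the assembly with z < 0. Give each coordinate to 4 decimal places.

(-0.1690, -0.0409, -0.3682)

S1 = (0.2060·cos0.0°, 0.2060·sin0.0°, -0.1229) = (0.2060, 0.0000, -0.1229)
arm 2 at φ=120.0°: e+L cos θ2 = 0.2694;  S2 = (-0.1347, 0.2333, -0.0131)
S3 = (0.2649·cos240.0°, 0.2649·sin240.0°, 0.0388) = (-0.1324, -0.2294, 0.0388)
subtract pairs → two planes through P
plane₁₂: -0.6815x+0.4667y+0.2196z = 0.0152
det = 0.6286;  x = -0.0216+0.4004z,  y = 0.0011+0.1141z
sphere 1 gives Az²+Bz+C=0 with A=1.1733, B=0.0637, C=-0.1356;  B²−4AC=0.6404;  roots -0.3682, 0.3139;  negative root z = -0.3682
x = -0.1690, y = -0.0409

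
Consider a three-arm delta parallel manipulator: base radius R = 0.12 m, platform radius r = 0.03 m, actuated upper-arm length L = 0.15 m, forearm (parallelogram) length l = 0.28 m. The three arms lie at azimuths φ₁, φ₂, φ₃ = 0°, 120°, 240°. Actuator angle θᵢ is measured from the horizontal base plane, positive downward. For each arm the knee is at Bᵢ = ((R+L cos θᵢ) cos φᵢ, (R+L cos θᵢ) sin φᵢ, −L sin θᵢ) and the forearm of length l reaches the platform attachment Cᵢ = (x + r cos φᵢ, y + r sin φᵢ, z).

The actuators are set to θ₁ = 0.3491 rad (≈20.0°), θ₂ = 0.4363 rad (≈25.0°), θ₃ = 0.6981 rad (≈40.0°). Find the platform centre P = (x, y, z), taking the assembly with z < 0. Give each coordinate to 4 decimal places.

(0.0250, 0.0269, -0.2391)

φ1=0.0°: virtual centre (0.2310, 0.0000, -0.0513), radius l
arm 2 at φ=120.0°: (R−r)+L cos θ2 = 0.2259;  S2 = (-0.1130, 0.1957, -0.0634)
S3 = (0.2049·cos240.0°, 0.2049·sin240.0°, -0.0964) = (-0.1025, -0.1775, -0.0964)
|S₂|²−|S₁|² = -0.0009;  |S₃|²−|S₁|² = -0.0047
plane₁₂: -0.6879x+0.3914y+-0.0242z = -0.0009
Cramer: x(z) = 0.0043-0.0869z;  y(z) = 0.0052-0.0910z
quadratic in z: (1.0158)z²+(0.1411)z+(-0.0244)=0, √Δ=0.3447 → z ∈ {-0.2391, 0.1003}; z = -0.2391 (taking z<0)
x = 0.0250, y = 0.0269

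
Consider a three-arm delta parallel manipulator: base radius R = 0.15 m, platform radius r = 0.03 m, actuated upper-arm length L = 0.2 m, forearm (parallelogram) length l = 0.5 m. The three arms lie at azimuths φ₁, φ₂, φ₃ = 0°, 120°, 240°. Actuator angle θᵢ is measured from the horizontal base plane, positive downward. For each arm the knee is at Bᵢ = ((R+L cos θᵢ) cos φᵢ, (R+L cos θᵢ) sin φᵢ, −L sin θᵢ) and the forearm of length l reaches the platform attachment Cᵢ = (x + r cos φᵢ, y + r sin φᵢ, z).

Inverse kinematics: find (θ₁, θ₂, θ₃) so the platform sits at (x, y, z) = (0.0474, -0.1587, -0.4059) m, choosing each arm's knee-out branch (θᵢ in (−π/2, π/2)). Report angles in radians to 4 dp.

θ₁ = 0.0872, θ₂ = 0.7853, θ₃ = -0.1748

arm 1 (φ=0.0°): x'=0.0474, y'=-0.1587
  e−x'=0.0726;  (l²−L²−(e−x')²−y'²−z²)/2L = 0.0370
  √(A²+B²)=0.4123;  θ1 = -1.3938+1.4810 ≈ 0.0872
rotate P by −φ2: (-0.1611, 0.0383, -0.4059)
  e−x'=0.2811;  (l²−L²−(e−x')²−y'²−z²)/2L = -0.0882
  √(A²+B²)=0.4938;  θ2 = -0.9650+1.7503 ≈ 0.7853
rotate P by −φ3: (0.1137, 0.1204, -0.4059)
  A cos θ + B sin θ = C:  0.0063·cos θ + -0.4059·sin θ = 0.0768
  γ=atan2(-0.4059,0.0063)=-1.5554;  ψ=arccos(0.1891)=1.3805;  θ3=γ+ψ≈-0.1748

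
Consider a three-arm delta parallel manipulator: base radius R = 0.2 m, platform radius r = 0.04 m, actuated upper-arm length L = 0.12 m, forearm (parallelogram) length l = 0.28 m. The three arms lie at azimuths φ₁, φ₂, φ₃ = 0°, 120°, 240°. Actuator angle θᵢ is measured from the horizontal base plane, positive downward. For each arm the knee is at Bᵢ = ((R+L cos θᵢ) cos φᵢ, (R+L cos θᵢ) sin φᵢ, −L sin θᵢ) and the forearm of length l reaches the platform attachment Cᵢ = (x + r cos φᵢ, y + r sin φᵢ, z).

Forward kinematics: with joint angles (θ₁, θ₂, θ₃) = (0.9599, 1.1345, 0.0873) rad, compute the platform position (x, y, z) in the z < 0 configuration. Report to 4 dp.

(-0.0233, -0.0699, -0.1980)

φ1=0.0°: virtual centre (0.2288, 0.0000, -0.0983), radius l
S2 = (0.2107·cos120.0°, 0.2107·sin120.0°, -0.1088) = (-0.1054, 0.1825, -0.1088)
arm 3 at φ=240.0°: ρ3 = 0.2795;  S3 = (-0.1398, -0.2421, -0.0105)
|S₂|²−|S₁|² = -0.0058;  |S₃|²−|S₁|² = 0.0162
plane₁₂: -0.6684x+0.3650y+-0.0209z = -0.0058
det = 0.5927;  x = -0.0053+0.0911z,  y = -0.0255+0.2241z
sphere 1 gives Az²+Bz+C=0 with A=1.0585, B=0.1425, C=-0.0133;  B²−4AC=0.0766;  roots -0.1980, 0.0634;  negative root z = -0.1980
x = -0.0233, y = -0.0699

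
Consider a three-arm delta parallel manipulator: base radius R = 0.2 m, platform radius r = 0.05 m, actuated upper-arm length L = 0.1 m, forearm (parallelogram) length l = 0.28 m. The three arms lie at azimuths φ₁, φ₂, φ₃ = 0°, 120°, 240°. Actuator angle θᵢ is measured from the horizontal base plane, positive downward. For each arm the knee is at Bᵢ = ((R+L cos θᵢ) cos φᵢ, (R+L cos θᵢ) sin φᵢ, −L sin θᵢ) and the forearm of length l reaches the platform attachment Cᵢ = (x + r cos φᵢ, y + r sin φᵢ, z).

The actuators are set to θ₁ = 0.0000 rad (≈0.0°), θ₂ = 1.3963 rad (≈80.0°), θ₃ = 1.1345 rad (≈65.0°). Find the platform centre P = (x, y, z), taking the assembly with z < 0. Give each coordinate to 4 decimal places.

(0.0965, -0.0217, -0.2332)

φ1=0.0°: virtual centre (0.2500, 0.0000, 0.0000), radius l
arm 2 at φ=120.0°: (R−r)+L cos θ2 = 0.1674;  centre 2 = (-0.0837, 0.1449, -0.0985)
φ3=240.0°: virtual centre (-0.0961, -0.1665, -0.0906), radius l
subtract pairs → two planes through P
[-0.6674 0.2899 -0.1970]·P = -0.0248;  [-0.6923 -0.3330 -0.1813]·P = -0.0173
det = 0.4229;  x = 0.0314+-0.2793z,  y = -0.0132+0.0364z
into |P−centre ₁|² = l²: 1.0794z² + 0.1212z + -0.0304 = 0;  Δ = 0.1461;  z = -0.2332 or 0.1209 → z<0 root = -0.2332
x = 0.0965, y = -0.0217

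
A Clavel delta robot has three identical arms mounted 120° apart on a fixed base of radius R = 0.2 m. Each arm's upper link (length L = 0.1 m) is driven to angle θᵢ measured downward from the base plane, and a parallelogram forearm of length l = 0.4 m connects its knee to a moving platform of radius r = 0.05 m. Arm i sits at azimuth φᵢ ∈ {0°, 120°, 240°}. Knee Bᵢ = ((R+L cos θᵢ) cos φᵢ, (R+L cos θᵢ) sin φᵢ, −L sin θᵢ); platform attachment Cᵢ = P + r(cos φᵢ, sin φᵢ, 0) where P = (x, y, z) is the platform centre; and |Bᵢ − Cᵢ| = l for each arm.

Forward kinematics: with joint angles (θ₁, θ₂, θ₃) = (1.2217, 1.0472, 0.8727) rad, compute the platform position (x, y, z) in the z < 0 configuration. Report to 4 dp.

φ1=0.0°: virtual centre (0.1842, 0.0000, -0.0940), radius l
S2 = (0.2000·cos120.0°, 0.2000·sin120.0°, -0.0866) = (-0.1000, 0.1732, -0.0866)
arm 3 at φ=240.0°: (R−r)+L cos θ3 = 0.2143;  S3 = (-0.1071, -0.1856, -0.0766)
|S₂|²−|S₁|² = 0.0047;  |S₃|²−|S₁|² = 0.0090
linear system: -0.5684x+0.3464y = 0.0047−0.0147z; -0.5827x+-0.3711y = 0.0090−0.0347z
Cramer: x(z) = -0.0118+0.0424z;  y(z) = -0.0057+0.0270z
into |P−S₁|² = l²: 1.0025z² + 0.1710z + -0.1127 = 0;  Δ = 0.4812;  z = -0.4313 or 0.2607 → z<0 root = -0.4313
x = -0.0301, y = -0.0174

(-0.0301, -0.0174, -0.4313)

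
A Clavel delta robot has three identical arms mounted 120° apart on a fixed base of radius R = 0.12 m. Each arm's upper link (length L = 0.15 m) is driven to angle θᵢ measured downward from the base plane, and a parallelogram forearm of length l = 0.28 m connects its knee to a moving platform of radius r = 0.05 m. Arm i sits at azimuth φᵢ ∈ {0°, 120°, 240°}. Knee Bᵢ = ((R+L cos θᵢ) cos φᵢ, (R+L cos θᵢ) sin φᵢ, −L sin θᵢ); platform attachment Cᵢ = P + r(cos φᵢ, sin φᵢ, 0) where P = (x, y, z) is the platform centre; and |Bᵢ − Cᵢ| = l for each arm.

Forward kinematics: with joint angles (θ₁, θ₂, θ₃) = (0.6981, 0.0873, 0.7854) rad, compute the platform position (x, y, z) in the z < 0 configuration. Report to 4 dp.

(-0.0314, 0.0766, -0.2568)

arm 1 at φ=0.0°: e+L cos θ1 = 0.1849;  S1 = (0.1849, 0.0000, -0.0964)
φ2=120.0°: virtual centre (-0.1097, 0.1900, -0.0131), radius l
S3 = (0.1761·cos240.0°, 0.1761·sin240.0°, -0.1061) = (-0.0880, -0.1525, -0.1061)
|S₂|²−|S₁|² = 0.0048;  |S₃|²−|S₁|² = -0.0012
[-0.5892 0.3801 0.1667]·P = 0.0048;  [-0.5459 -0.3050 -0.0193]·P = -0.0012
det = 0.3872;  x = -0.0026+0.1123z,  y = 0.0087+-0.2644z
into |P−S₁|² = l²: 1.0825z² + 0.1461z + -0.0339 = 0;  Δ = 0.1680;  z = -0.2568 or 0.1218 → z<0 root = -0.2568
x = -0.0314, y = 0.0766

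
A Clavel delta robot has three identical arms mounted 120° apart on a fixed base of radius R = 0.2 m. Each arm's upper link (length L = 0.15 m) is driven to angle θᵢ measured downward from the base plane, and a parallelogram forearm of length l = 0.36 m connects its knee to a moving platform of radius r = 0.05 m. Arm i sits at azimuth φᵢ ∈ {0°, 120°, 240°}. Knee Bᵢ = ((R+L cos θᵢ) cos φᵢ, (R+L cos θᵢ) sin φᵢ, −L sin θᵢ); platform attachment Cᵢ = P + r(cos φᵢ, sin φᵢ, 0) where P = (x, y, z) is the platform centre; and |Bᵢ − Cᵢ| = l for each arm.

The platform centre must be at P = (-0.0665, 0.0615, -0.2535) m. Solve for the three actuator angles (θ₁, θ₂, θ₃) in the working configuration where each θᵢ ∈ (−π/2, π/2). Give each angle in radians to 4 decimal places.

arm 1 (φ=0.0°): x'=-0.0665, y'=0.0615
  A=0.2165, B=-0.2535, C=(l²−L²−A²−y'²−z²)/(2L)=-0.0261
  γ=atan2(-0.2535,0.2165)=-0.8640;  ψ=arccos(-0.0782)=1.6490;  θ1=γ+ψ≈0.7851
rotate P by −φ2: (0.0865, 0.0268, -0.2535)
  A=0.0635, B=-0.2535, C=(l²−L²−A²−y'²−z²)/(2L)=0.1270
  θ2 = atan2(B,A) + arccos(C/0.2613) = -0.2619
rotate P by −φ3: (-0.0200, -0.0883, -0.2535)
  e−x'=0.1700;  (l²−L²−(e−x')²−y'²−z²)/2L = 0.0204
  √(A²+B²)=0.3052;  θ3 = -0.9800+1.5038 ≈ 0.5238

θ₁ = 0.7851, θ₂ = -0.2619, θ₃ = 0.5238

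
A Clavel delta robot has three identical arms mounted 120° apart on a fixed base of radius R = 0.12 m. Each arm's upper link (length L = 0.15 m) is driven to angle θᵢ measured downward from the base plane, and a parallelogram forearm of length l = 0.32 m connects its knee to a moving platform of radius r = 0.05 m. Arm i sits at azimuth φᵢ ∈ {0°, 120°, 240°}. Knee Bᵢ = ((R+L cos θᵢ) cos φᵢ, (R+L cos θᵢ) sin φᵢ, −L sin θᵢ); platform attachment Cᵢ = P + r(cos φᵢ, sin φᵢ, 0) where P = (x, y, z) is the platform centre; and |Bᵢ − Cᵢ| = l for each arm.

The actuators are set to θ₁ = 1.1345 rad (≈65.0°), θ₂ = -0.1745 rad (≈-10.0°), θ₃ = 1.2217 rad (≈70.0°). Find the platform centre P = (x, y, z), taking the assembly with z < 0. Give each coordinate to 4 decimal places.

arm 1 at φ=0.0°: e+L cos θ1 = 0.1334;  S1 = (0.1334, 0.0000, -0.1359)
φ2=120.0°: virtual centre (-0.1089, 0.1886, 0.0260), radius l
φ3=240.0°: virtual centre (-0.0607, -0.1051, -0.1410), radius l
|S₂|²−|S₁|² = 0.0118;  |S₃|²−|S₁|² = -0.0017
[-0.4845 0.3771 0.3240]·P = 0.0118;  [-0.3881 -0.2101 -0.0100]·P = -0.0017
Cramer: x(z) = -0.0074+0.2591z;  y(z) = 0.0218-0.5262z
quadratic in z: (1.3441)z²+(0.1760)z+(-0.0636)=0, √Δ=0.6107 → z ∈ {-0.2927, 0.1617}; z = -0.2927 (taking z<0)
x = -0.0833, y = 0.1758

(-0.0833, 0.1758, -0.2927)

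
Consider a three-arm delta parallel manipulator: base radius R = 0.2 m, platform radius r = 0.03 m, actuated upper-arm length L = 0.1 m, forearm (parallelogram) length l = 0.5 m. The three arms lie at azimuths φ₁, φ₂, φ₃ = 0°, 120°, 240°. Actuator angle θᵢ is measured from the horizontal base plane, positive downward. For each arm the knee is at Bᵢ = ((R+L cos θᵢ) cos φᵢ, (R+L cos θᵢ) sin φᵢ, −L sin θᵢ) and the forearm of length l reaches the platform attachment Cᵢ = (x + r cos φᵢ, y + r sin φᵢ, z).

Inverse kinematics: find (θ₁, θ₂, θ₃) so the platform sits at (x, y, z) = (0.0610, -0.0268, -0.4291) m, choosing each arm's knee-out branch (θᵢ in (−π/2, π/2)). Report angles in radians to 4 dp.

θ₁ = -0.2619, θ₂ = 0.4364, θ₃ = 0.1741

φ1=0.0° → target in arm frame (0.0610, -0.0268)
  A cos θ + B sin θ = C:  0.1090·cos θ + -0.4291·sin θ = 0.2164
  √(A²+B²)=0.4427;  θ1 = -1.3220+1.0602 ≈ -0.2619
rotate P by −φ2: (-0.0537, -0.0394, -0.4291)
  A cos θ + B sin θ = C:  0.2237·cos θ + -0.4291·sin θ = 0.0214
  √(A²+B²)=0.4839;  θ2 = -1.0902+1.5266 ≈ 0.4364
arm 3 (φ=240.0°): x'=-0.0073, y'=0.0662
  A cos θ + B sin θ = C:  0.1773·cos θ + -0.4291·sin θ = 0.1003
  γ=atan2(-0.4291,0.1773)=-1.1790;  ψ=arccos(0.2160)=1.3531;  θ3=γ+ψ≈0.1741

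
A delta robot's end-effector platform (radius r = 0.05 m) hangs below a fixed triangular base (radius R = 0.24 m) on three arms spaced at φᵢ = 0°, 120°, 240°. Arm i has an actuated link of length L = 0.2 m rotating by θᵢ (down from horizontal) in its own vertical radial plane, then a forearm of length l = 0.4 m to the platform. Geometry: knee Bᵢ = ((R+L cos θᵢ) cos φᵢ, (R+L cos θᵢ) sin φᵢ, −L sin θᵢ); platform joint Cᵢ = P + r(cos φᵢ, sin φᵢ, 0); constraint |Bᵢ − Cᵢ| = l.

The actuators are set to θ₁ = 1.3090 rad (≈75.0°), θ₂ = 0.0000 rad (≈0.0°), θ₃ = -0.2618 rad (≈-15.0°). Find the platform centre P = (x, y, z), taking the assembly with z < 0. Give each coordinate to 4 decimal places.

(-0.1580, -0.0134, -0.1879)

O1 = (0.2418·cos0.0°, 0.2418·sin0.0°, -0.1932) = (0.2418, 0.0000, -0.1932)
φ2=120.0°: virtual centre (-0.1950, 0.3377, 0.0000), radius l
O3 = (0.3832·cos240.0°, 0.3832·sin240.0°, 0.0518) = (-0.1916, -0.3318, 0.0518)
|O₂|²−|O₁|² = 0.0563;  |O₃|²−|O₁|² = 0.0537
plane₁₂: -0.8735x+0.6755y+0.3864z = 0.0563
Cramer: x(z) = -0.0632+0.5041z;  y(z) = 0.0016+0.0799z
quadratic in z: (1.2605)z²+(0.0791)z+(-0.0297)=0, √Δ=0.3947 → z ∈ {-0.1879, 0.1252}; z = -0.1879 (taking z<0)
x = -0.1580, y = -0.0134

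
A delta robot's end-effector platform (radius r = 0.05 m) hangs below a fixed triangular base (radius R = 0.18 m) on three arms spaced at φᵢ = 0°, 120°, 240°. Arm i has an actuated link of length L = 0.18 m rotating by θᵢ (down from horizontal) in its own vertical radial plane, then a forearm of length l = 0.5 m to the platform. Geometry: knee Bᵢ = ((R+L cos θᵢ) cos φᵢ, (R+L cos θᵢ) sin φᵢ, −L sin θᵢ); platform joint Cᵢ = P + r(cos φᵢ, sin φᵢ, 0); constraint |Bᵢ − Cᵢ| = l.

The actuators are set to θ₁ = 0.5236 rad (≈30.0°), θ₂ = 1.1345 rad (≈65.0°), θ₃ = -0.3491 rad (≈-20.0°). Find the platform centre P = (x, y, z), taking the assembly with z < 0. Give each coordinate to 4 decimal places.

φ1=0.0°: virtual centre (0.2859, 0.0000, -0.0900), radius l
arm 2 at φ=120.0°: (R−r)+L cos θ2 = 0.2061;  S2 = (-0.1030, 0.1785, -0.1631)
arm 3 at φ=240.0°: (R−r)+L cos θ3 = 0.2991;  S3 = (-0.1496, -0.2591, 0.0616)
eliminate P² terms by subtracting sphere 1 from 2 and 3
linear system: -0.7778x+0.3569y = -0.0208−-0.1463z; -0.8709x+-0.5181y = 0.0034−0.3031z
det = 0.7139;  x = 0.0133+0.0454z,  y = -0.0291+0.5088z
into |P−S₁|² = l²: 1.2609z² + 0.1257z + -0.1668 = 0;  Δ = 0.8569;  z = -0.4169 or 0.3172 → z<0 root = -0.4169
x = -0.0056, y = -0.2412

(-0.0056, -0.2412, -0.4169)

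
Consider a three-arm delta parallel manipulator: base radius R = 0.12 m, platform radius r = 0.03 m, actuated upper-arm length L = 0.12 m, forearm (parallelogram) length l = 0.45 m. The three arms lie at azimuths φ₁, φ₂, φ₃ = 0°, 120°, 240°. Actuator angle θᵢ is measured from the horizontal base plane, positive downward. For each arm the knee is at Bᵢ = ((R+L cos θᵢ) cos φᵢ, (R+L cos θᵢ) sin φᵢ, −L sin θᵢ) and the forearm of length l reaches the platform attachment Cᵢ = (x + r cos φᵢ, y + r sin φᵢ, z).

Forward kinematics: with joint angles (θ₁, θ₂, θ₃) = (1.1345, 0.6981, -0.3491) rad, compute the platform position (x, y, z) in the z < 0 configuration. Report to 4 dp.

(-0.1684, -0.1432, -0.4028)

arm 1 at φ=0.0°: (R−r)+L cos θ1 = 0.1407;  S1 = (0.1407, 0.0000, -0.1088)
S2 = (0.1819·cos120.0°, 0.1819·sin120.0°, -0.0771) = (-0.0910, 0.1576, -0.0771)
arm 3 at φ=240.0°: (R−r)+L cos θ3 = 0.2028;  S3 = (-0.1014, -0.1756, 0.0410)
eliminate P² terms by subtracting sphere 1 from 2 and 3
[-0.4633 0.3151 0.0633]·P = 0.0074;  [-0.4842 -0.3512 0.2996]·P = 0.0112
Cramer: x(z) = -0.0194+0.3699z;  y(z) = -0.0050+0.3432z
sphere 1 gives Az²+Bz+C=0 with A=1.2546, B=0.0956, C=-0.1650;  B²−4AC=0.8372;  roots -0.4028, 0.3266;  negative root z = -0.4028
x = -0.1684, y = -0.1432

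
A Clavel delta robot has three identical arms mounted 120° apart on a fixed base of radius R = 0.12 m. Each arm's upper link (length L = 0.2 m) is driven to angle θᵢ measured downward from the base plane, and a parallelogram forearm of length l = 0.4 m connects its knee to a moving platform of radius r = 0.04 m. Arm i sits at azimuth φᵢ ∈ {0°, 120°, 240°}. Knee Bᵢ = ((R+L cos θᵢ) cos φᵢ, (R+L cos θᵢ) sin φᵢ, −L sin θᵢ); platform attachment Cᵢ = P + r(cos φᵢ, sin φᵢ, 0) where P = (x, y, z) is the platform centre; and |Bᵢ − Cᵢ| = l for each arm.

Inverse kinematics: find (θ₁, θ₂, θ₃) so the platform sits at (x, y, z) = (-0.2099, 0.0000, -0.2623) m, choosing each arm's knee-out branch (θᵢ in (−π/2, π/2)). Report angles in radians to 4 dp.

arm 1 (φ=0.0°): x'=-0.2099, y'=0.0000
  e−x'=0.2899;  (l²−L²−(e−x')²−y'²−z²)/2L = -0.0821
  θ1 = atan2(B,A) + arccos(C/0.3910) = 1.0469
arm 2 (φ=120.0°): x'=0.1049, y'=0.1818
  A cos θ + B sin θ = C:  -0.0249·cos θ + -0.2623·sin θ = 0.0438
  √(A²+B²)=0.2635;  θ2 = -1.6656+1.4037 ≈ -0.2620
φ3=240.0° → target in arm frame (0.1050, -0.1818)
  A cos θ + B sin θ = C:  -0.0250·cos θ + -0.2623·sin θ = 0.0438
  √(A²+B²)=0.2635;  θ3 = -1.6656+1.4037 ≈ -0.2620

θ₁ = 1.0469, θ₂ = -0.2620, θ₃ = -0.2620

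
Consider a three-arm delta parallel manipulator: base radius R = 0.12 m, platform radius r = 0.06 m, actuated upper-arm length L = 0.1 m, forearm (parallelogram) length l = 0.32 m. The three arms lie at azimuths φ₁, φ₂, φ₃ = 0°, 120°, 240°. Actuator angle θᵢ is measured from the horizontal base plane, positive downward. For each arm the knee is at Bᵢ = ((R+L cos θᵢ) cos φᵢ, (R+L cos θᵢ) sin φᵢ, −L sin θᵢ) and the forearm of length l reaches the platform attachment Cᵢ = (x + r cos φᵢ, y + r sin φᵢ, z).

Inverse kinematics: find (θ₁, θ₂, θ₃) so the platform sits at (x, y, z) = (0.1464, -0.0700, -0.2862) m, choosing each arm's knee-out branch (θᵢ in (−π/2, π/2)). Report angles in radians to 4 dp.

arm 1 (φ=0.0°): x'=0.1464, y'=-0.0700
  e−x'=-0.0864;  (l²−L²−(e−x')²−y'²−z²)/2L = -0.0094
  θ1 = atan2(B,A) + arccos(C/0.2990) = -0.2618
arm 2 (φ=120.0°): x'=-0.1338, y'=-0.0918
  A=0.1938, B=-0.2862, C=(l²−L²−A²−y'²−z²)/(2L)=-0.1775
  √(A²+B²)=0.3457;  θ2 = -0.9755+2.1101 ≈ 1.1346
rotate P by −φ3: (-0.0126, 0.1618, -0.2862)
  A cos θ + B sin θ = C:  0.0726·cos θ + -0.2862·sin θ = -0.1048
  θ3 = atan2(B,A) + arccos(C/0.2953) = 0.6111

θ₁ = -0.2618, θ₂ = 1.1346, θ₃ = 0.6111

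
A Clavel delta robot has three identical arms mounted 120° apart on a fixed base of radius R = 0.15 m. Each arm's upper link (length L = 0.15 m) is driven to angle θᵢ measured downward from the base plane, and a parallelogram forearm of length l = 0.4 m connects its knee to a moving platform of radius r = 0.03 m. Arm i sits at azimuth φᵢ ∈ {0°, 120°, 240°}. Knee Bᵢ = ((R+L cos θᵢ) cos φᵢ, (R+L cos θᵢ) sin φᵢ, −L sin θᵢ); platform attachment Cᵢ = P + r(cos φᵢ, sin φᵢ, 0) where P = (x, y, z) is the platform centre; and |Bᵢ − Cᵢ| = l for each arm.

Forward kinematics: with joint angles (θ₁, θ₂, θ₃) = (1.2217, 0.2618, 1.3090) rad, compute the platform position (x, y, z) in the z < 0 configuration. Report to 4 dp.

centre 1 = (0.1713·cos0.0°, 0.1713·sin0.0°, -0.1410) = (0.1713, 0.0000, -0.1410)
centre 2 = (0.2649·cos120.0°, 0.2649·sin120.0°, -0.0388) = (-0.1324, 0.2294, -0.0388)
arm 3 at φ=240.0°: (R−r)+L cos θ3 = 0.1588;  centre 3 = (-0.0794, -0.1375, -0.1449)
|centre ₂|²−|centre ₁|² = 0.0225;  |centre ₃|²−|centre ₁|² = -0.0030
linear system: -0.6075x+0.4588y = 0.0225−0.2043z; -0.5014x+-0.2751y = -0.0030−-0.0079z
Cramer: x(z) = -0.0121+0.1324z;  y(z) = 0.0329-0.2699z
quadratic in z: (1.0904)z²+(0.2156)z+(-0.1054)=0, √Δ=0.7115 → z ∈ {-0.4251, 0.2274}; z = -0.4251 (taking z<0)
x = -0.0684, y = 0.1477

(-0.0684, 0.1477, -0.4251)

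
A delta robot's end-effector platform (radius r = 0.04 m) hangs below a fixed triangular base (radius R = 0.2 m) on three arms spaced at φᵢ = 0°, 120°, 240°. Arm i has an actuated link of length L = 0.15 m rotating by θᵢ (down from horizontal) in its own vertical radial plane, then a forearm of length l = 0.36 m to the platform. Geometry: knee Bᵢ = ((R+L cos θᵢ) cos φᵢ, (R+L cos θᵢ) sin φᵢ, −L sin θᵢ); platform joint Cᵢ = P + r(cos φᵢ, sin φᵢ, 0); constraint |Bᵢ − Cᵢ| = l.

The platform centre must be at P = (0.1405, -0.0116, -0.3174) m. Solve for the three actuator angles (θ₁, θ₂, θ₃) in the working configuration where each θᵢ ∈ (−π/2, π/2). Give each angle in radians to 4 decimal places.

θ₁ = 0.0001, θ₂ = 1.2216, θ₃ = 1.1345

rotate P by −φ1: (0.1405, -0.0116, -0.3174)
  e−x'=0.0195;  (l²−L²−(e−x')²−y'²−z²)/2L = 0.0195
  θ1 = atan2(B,A) + arccos(C/0.3180) = 0.0001
arm 2 (φ=120.0°): x'=-0.0803, y'=-0.1159
  e−x'=0.2403;  (l²−L²−(e−x')²−y'²−z²)/2L = -0.2160
  γ=atan2(-0.3174,0.2403)=-0.9228;  ψ=arccos(-0.5427)=2.1444;  θ2=γ+ψ≈1.2216
rotate P by −φ3: (-0.0602, 0.1275, -0.3174)
  A=0.2202, B=-0.3174, C=(l²−L²−A²−y'²−z²)/(2L)=-0.1946
  √(A²+B²)=0.3863;  θ3 = -0.9643+2.0988 ≈ 1.1345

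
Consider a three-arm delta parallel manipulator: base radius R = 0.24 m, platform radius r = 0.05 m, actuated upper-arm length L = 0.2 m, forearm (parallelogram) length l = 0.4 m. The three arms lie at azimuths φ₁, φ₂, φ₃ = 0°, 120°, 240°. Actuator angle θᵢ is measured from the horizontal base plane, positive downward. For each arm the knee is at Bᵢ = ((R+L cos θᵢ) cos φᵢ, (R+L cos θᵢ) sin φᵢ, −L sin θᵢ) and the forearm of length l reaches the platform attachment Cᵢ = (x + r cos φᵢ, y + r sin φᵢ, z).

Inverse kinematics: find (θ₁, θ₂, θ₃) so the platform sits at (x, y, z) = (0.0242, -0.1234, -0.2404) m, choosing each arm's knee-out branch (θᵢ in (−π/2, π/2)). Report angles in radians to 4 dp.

φ1=0.0° → target in arm frame (0.0242, -0.1234)
  e−x'=0.1658;  (l²−L²−(e−x')²−y'²−z²)/2L = 0.0487
  θ1 = atan2(B,A) + arccos(C/0.2920) = 0.4361
arm 2 (φ=120.0°): x'=-0.1190, y'=0.0407
  e−x'=0.3090;  (l²−L²−(e−x')²−y'²−z²)/2L = -0.0873
  γ=atan2(-0.2404,0.3090)=-0.6612;  ψ=arccos(-0.2230)=1.7956;  θ2=γ+ψ≈1.1344
rotate P by −φ3: (0.0948, 0.0827, -0.2404)
  A cos θ + B sin θ = C:  0.0952·cos θ + -0.2404·sin θ = 0.1158
  √(A²+B²)=0.2586;  θ3 = -1.1936+1.1066 ≈ -0.0870

θ₁ = 0.4361, θ₂ = 1.1344, θ₃ = -0.0870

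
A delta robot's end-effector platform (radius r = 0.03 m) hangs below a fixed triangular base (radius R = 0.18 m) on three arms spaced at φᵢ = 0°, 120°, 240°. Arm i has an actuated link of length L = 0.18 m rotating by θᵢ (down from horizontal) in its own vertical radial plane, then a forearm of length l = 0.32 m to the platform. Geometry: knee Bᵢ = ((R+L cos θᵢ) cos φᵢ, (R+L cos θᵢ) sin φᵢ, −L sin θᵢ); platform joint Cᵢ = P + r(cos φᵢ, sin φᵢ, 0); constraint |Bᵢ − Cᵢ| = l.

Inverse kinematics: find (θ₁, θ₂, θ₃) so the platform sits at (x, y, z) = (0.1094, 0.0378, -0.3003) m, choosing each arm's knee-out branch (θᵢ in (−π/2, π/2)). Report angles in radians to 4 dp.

θ₁ = 0.3492, θ₂ = 1.0472, θ₃ = 1.3091

rotate P by −φ1: (0.1094, 0.0378, -0.3003)
  A cos θ + B sin θ = C:  0.0406·cos θ + -0.3003·sin θ = -0.0646
  √(A²+B²)=0.3030;  θ1 = -1.4364+1.7856 ≈ 0.3492
rotate P by −φ2: (-0.0220, -0.1136, -0.3003)
  A cos θ + B sin θ = C:  0.1720·cos θ + -0.3003·sin θ = -0.1741
  γ=atan2(-0.3003,0.1720)=-1.0507;  ψ=arccos(-0.5030)=2.0979;  θ2=γ+ψ≈1.0472
φ3=240.0° → target in arm frame (-0.0874, 0.0758)
  A cos θ + B sin θ = C:  0.2374·cos θ + -0.3003·sin θ = -0.2286
  θ3 = atan2(B,A) + arccos(C/0.3828) = 1.3091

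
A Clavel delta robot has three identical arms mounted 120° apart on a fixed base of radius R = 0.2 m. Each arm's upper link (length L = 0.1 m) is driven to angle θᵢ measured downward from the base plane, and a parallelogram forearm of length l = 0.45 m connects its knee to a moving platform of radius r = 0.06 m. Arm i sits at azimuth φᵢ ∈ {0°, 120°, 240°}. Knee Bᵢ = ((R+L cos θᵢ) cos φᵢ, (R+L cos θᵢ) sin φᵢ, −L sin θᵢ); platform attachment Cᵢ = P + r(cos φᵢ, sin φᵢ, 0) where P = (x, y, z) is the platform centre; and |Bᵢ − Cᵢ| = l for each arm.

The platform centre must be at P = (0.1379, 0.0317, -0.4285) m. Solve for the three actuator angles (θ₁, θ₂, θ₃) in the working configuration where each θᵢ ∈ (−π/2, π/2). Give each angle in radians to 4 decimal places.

φ1=0.0° → target in arm frame (0.1379, 0.0317)
  A=0.0021, B=-0.4285, C=(l²−L²−A²−y'²−z²)/(2L)=0.0394
  γ=atan2(-0.4285,0.0021)=-1.5659;  ψ=arccos(0.0919)=1.4787;  θ1=γ+ψ≈-0.0872
φ2=120.0° → target in arm frame (-0.0415, -0.1353)
  A cos θ + B sin θ = C:  0.1815·cos θ + -0.4285·sin θ = -0.2118
  √(A²+B²)=0.4654;  θ2 = -1.1701+2.0432 ≈ 0.8731
arm 3 (φ=240.0°): x'=-0.0964, y'=0.1036
  A cos θ + B sin θ = C:  0.2364·cos θ + -0.4285·sin θ = -0.2886
  √(A²+B²)=0.4894;  θ3 = -1.0666+2.2016 ≈ 1.1349

θ₁ = -0.0872, θ₂ = 0.8731, θ₃ = 1.1349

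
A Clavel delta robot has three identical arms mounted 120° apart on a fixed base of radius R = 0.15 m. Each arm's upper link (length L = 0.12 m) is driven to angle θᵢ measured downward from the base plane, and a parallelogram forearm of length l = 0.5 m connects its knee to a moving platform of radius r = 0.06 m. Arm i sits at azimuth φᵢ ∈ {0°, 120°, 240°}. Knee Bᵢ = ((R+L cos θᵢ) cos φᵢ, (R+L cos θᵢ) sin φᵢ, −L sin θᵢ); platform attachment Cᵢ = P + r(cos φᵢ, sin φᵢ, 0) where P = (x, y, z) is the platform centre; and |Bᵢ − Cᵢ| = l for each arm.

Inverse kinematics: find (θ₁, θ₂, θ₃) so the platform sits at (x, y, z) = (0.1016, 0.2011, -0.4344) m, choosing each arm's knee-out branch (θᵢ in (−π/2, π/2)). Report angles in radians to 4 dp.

θ₁ = -0.0873, θ₂ = -0.1747, θ₃ = 1.0469

arm 1 (φ=0.0°): x'=0.1016, y'=0.2011
  A=-0.0116, B=-0.4344, C=(l²−L²−A²−y'²−z²)/(2L)=0.0263
  γ=atan2(-0.4344,-0.0116)=-1.5975;  ψ=arccos(0.0606)=1.5102;  θ1=γ+ψ≈-0.0873
rotate P by −φ2: (0.1234, -0.1885, -0.4344)
  e−x'=-0.0334;  (l²−L²−(e−x')²−y'²−z²)/2L = 0.0427
  θ2 = atan2(B,A) + arccos(C/0.4357) = -0.1747
φ3=240.0° → target in arm frame (-0.2250, -0.0126)
  e−x'=0.3150;  (l²−L²−(e−x')²−y'²−z²)/2L = -0.2186
  γ=atan2(-0.4344,0.3150)=-0.9435;  ψ=arccos(-0.4074)=1.9904;  θ3=γ+ψ≈1.0469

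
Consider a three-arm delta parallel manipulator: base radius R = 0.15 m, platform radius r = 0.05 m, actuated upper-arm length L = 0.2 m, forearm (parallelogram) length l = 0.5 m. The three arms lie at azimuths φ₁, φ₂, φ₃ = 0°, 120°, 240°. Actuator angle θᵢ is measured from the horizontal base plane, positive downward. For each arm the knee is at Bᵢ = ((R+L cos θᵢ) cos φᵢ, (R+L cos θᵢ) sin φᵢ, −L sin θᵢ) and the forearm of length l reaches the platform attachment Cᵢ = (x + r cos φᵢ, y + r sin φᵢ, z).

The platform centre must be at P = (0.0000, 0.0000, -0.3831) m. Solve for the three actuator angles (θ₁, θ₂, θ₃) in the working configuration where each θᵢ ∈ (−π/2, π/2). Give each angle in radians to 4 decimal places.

θ₁ = -0.0875, θ₂ = -0.0875, θ₃ = -0.0875

arm 1 (φ=0.0°): x'=0.0000, y'=0.0000
  e−x'=0.1000;  (l²−L²−(e−x')²−y'²−z²)/2L = 0.1331
  √(A²+B²)=0.3959;  θ1 = -1.3155+1.2280 ≈ -0.0875
rotate P by −φ2: (0.0000, 0.0000, -0.3831)
  A=0.1000, B=-0.3831, C=(l²−L²−A²−y'²−z²)/(2L)=0.1331
  θ2 = atan2(B,A) + arccos(C/0.3959) = -0.0875
rotate P by −φ3: (0.0000, 0.0000, -0.3831)
  A cos θ + B sin θ = C:  0.1000·cos θ + -0.3831·sin θ = 0.1331
  γ=atan2(-0.3831,0.1000)=-1.3155;  ψ=arccos(0.3361)=1.2280;  θ3=γ+ψ≈-0.0875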